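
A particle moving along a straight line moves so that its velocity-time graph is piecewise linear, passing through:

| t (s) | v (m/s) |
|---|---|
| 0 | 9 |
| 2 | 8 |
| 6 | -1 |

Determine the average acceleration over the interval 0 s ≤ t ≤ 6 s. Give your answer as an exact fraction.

-5/3 m/s²

Average acceleration = Δv/Δt = (-1 − 9)/(6 − 0) = -5/3 m/s².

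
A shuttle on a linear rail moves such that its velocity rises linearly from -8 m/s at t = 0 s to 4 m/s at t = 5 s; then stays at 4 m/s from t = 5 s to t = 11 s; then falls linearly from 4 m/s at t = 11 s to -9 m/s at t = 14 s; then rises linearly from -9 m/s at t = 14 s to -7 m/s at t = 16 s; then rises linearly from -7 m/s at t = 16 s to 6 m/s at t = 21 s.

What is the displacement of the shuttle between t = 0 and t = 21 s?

-12 m

Net displacement equals the area under the velocity-time graph (areas below the axis count negative).
0–5 s: ½(-8 + 4)(5) = -10 m
5–11 s: 4 × 6 = 24 m
11–14 s: ½(4 + -9)(3) = -7.5 m
14–16 s: ½(-9 + -7)(2) = -16 m
16–21 s: ½(-7 + 6)(5) = -2.5 m
Net displacement = -12 m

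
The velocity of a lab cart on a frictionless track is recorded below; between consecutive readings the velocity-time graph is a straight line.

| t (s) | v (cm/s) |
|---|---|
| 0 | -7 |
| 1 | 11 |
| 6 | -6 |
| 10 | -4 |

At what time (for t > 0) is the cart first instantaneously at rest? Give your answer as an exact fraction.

t = 7/18 s

v changes sign on 0–1 s (from -7 to 11); the graph is linear there, so v = 0 at t = 0 + (7)·(1 − 0)/(11 − -7) = 7/18 s.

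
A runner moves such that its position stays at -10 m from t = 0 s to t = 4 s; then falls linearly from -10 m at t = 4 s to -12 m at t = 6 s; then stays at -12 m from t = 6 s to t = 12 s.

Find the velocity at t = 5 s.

-1 m/s

Velocity is the slope of the x-t graph on 4–6 s: (-12 − -10)/(6 − 4) = -1 m/s.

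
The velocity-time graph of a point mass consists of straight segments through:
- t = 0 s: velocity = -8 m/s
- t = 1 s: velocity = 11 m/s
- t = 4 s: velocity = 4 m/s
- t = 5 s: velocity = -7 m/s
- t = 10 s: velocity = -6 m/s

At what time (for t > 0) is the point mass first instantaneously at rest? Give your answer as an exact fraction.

v changes sign on 0–1 s (from -8 to 11); the graph is linear there, so v = 0 at t = 0 + (8)·(1 − 0)/(11 − -8) = 8/19 s.

t = 8/19 s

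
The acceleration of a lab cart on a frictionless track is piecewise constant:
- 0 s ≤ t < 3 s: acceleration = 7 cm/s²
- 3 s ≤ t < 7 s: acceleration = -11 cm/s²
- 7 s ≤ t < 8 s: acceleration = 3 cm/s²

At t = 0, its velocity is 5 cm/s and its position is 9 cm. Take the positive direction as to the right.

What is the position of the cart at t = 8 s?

55 cm

On each constant-a segment, Δv = aΔt and Δx = v₀Δt + ½aΔt²; chain segment to segment.
0–3 s: v starts 5 cm/s; Δx = 5·3 + ½·7·3² = 46.5 cm; v ends 26 cm/s.
3–7 s: v starts 26 cm/s; Δx = 26·4 + ½·-11·4² = 16 cm; v ends -18 cm/s.
7–8 s: v starts -18 cm/s; Δx = -18·1 + ½·3·1² = -16.5 cm; v ends -15 cm/s.
x(8) = 9 + Σ Δx = 55 cm.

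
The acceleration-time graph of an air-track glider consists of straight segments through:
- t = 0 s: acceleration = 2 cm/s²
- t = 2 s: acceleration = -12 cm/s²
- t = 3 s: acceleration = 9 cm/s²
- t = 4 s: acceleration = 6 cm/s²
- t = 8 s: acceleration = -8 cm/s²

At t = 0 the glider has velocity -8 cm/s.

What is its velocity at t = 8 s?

-16 cm/s

Δv equals the area under the a-t graph; then v = v₀ + Δv.
0–2 s: ½(2 + -12)(2) = -10 cm/s
2–3 s: ½(-12 + 9)(1) = -1.5 cm/s
3–4 s: ½(9 + 6)(1) = 7.5 cm/s
4–8 s: ½(6 + -8)(4) = -4 cm/s
Δv = -8 cm/s, so v(8) = -8 + (-8) = -16 cm/s.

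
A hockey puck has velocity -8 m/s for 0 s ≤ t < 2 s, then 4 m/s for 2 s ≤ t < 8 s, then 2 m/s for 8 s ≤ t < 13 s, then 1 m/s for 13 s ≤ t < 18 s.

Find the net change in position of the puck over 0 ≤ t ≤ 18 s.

23 m

Displacement is the signed area under the v-t curve.
0–2 s: -8 × 2 = -16 m
2–8 s: 4 × 6 = 24 m
8–13 s: 2 × 5 = 10 m
13–18 s: 1 × 5 = 5 m
Net displacement = 23 m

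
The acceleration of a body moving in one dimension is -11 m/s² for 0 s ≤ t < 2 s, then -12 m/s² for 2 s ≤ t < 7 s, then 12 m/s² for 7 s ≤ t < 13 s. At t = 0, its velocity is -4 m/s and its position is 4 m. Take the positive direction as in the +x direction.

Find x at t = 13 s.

On each constant-a segment, Δv = aΔt and Δx = v₀Δt + ½aΔt²; chain segment to segment.
0–2 s: v starts -4 m/s; Δx = -4·2 + ½·-11·2² = -30 m; v ends -26 m/s.
2–7 s: v starts -26 m/s; Δx = -26·5 + ½·-12·5² = -280 m; v ends -86 m/s.
7–13 s: v starts -86 m/s; Δx = -86·6 + ½·12·6² = -300 m; v ends -14 m/s.
x(13) = 4 + Σ Δx = -606 m.

-606 m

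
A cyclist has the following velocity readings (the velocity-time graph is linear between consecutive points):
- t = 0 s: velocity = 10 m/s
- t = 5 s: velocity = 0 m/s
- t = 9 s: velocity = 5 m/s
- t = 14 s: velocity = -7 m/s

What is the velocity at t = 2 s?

6 m/s

On 0–5 s the graph is linear from 10 to 0 m/s: v(2) = 10 + (0 − 10)·(2 − 0)/(5 − 0) = 6 m/s.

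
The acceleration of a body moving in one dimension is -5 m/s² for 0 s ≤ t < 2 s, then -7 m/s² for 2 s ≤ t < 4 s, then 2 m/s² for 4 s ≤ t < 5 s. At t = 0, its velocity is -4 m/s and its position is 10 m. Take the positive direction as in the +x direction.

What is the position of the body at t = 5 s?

On each constant-a segment, Δv = aΔt and Δx = v₀Δt + ½aΔt²; chain segment to segment.
0–2 s: v starts -4 m/s; Δx = -4·2 + ½·-5·2² = -18 m; v ends -14 m/s.
2–4 s: v starts -14 m/s; Δx = -14·2 + ½·-7·2² = -42 m; v ends -28 m/s.
4–5 s: v starts -28 m/s; Δx = -28·1 + ½·2·1² = -27 m; v ends -26 m/s.
x(5) = 10 + Σ Δx = -77 m.

-77 m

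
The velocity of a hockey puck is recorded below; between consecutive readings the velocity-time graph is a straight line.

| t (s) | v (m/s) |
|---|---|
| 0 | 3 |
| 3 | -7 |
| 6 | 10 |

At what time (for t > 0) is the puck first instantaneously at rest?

v changes sign on 0–3 s (from 3 to -7); the graph is linear there, so v = 0 at t = 0 + (-3)·(3 − 0)/(-7 − 3) = 0.9 s.

t = 0.9 s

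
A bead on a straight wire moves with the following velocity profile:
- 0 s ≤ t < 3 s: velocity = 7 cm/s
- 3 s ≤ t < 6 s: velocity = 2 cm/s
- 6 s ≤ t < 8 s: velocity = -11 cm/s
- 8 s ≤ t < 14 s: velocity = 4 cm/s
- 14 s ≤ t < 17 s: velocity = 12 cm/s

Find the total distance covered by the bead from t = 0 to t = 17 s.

109 cm

Distance (not displacement) is the total path length: add the absolute areas under v-t.
0–3 s: |7| × 3 = 21 cm
3–6 s: |2| × 3 = 6 cm
6–8 s: |-11| × 2 = 22 cm
8–14 s: |4| × 6 = 24 cm
14–17 s: |12| × 3 = 36 cm
Total distance = 109 cm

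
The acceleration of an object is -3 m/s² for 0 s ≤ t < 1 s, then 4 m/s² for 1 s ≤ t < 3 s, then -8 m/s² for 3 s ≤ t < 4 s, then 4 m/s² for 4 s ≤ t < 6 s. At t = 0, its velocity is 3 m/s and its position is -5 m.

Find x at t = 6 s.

On each constant-a segment, Δv = aΔt and Δx = v₀Δt + ½aΔt²; chain segment to segment.
0–1 s: v starts 3 m/s; Δx = 3·1 + ½·-3·1² = 1.5 m; v ends 0 m/s.
1–3 s: v starts 0 m/s; Δx = 0·2 + ½·4·2² = 8 m; v ends 8 m/s.
3–4 s: v starts 8 m/s; Δx = 8·1 + ½·-8·1² = 4 m; v ends 0 m/s.
4–6 s: v starts 0 m/s; Δx = 0·2 + ½·4·2² = 8 m; v ends 8 m/s.
x(6) = -5 + Σ Δx = 16.5 m.

16.5 m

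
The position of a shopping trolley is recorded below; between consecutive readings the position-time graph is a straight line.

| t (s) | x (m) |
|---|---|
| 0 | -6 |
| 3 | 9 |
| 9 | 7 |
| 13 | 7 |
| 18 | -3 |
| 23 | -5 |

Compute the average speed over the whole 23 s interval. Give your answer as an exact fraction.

29/23 m/s

Average speed = (total path length)/(elapsed time); on a piecewise-linear x-t graph the path length is Σ|Δx|.
0–3 s: |Δx| = |9 − -6| = 15 m
3–9 s: |Δx| = |7 − 9| = 2 m
9–13 s: |Δx| = |7 − 7| = 0 m
13–18 s: |Δx| = |-3 − 7| = 10 m
18–23 s: |Δx| = |-5 − -3| = 2 m
Total path = 29 m; average speed = 29/23 = 29/23 m/s.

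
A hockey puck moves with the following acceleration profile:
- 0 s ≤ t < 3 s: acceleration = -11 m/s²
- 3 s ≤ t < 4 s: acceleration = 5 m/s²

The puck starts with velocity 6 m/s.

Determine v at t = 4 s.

Δv equals the area under the a-t graph; then v = v₀ + Δv.
0–3 s: -11 × 3 = -33 m/s
3–4 s: 5 × 1 = 5 m/s
Δv = -28 m/s, so v(4) = 6 + (-28) = -22 m/s.

-22 m/s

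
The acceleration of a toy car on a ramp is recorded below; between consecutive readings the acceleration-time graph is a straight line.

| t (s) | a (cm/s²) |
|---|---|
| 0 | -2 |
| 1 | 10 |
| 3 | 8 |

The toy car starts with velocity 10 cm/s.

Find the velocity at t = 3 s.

Δv equals the area under the a-t graph; then v = v₀ + Δv.
0–1 s: ½(-2 + 10)(1) = 4 cm/s
1–3 s: ½(10 + 8)(2) = 18 cm/s
Δv = 22 cm/s, so v(3) = 10 + (22) = 32 cm/s.

32 cm/s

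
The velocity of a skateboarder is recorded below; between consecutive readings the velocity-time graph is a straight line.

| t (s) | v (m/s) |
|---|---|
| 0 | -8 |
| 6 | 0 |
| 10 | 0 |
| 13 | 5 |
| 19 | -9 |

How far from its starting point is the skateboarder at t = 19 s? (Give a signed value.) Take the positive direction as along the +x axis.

Net displacement equals the area under the velocity-time graph (areas below the axis count negative).
0–6 s: ½(-8 + 0)(6) = -24 m
6–10 s: 0 × 4 = 0 m
10–13 s: ½(0 + 5)(3) = 7.5 m
13–19 s: ½(5 + -9)(6) = -12 m
Net displacement = -28.5 m

-28.5 m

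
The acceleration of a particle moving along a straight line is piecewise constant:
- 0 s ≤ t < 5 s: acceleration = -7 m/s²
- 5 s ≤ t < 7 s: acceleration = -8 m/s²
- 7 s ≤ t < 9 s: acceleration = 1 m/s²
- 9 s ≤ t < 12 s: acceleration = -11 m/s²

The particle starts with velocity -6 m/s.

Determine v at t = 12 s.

Δv equals the area under the a-t graph; then v = v₀ + Δv.
0–5 s: -7 × 5 = -35 m/s
5–7 s: -8 × 2 = -16 m/s
7–9 s: 1 × 2 = 2 m/s
9–12 s: -11 × 3 = -33 m/s
Δv = -82 m/s, so v(12) = -6 + (-82) = -88 m/s.

-88 m/s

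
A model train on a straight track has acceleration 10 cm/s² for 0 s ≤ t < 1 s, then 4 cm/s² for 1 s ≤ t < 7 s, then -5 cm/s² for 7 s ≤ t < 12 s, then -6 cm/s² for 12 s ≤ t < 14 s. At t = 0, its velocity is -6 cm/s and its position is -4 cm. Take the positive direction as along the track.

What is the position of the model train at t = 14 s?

162.5 cm

On each constant-a segment, Δv = aΔt and Δx = v₀Δt + ½aΔt²; chain segment to segment.
0–1 s: v starts -6 cm/s; Δx = -6·1 + ½·10·1² = -1 cm; v ends 4 cm/s.
1–7 s: v starts 4 cm/s; Δx = 4·6 + ½·4·6² = 96 cm; v ends 28 cm/s.
7–12 s: v starts 28 cm/s; Δx = 28·5 + ½·-5·5² = 77.5 cm; v ends 3 cm/s.
12–14 s: v starts 3 cm/s; Δx = 3·2 + ½·-6·2² = -6 cm; v ends -9 cm/s.
x(14) = -4 + Σ Δx = 162.5 cm.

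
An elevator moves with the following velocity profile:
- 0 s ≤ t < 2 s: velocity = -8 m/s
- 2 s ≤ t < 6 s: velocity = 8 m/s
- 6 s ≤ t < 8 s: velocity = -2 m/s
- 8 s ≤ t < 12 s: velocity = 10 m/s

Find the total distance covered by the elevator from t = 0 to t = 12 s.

Total distance travelled is ∫|v| dt — sum the magnitudes of each area piece.
0–2 s: |-8| × 2 = 16 m
2–6 s: |8| × 4 = 32 m
6–8 s: |-2| × 2 = 4 m
8–12 s: |10| × 4 = 40 m
Total distance = 92 m

92 m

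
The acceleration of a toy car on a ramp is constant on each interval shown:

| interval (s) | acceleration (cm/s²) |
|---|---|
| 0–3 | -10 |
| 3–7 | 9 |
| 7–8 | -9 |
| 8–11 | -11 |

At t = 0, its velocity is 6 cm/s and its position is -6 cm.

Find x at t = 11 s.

-90 cm

On each constant-a segment, Δv = aΔt and Δx = v₀Δt + ½aΔt²; chain segment to segment.
0–3 s: v starts 6 cm/s; Δx = 6·3 + ½·-10·3² = -27 cm; v ends -24 cm/s.
3–7 s: v starts -24 cm/s; Δx = -24·4 + ½·9·4² = -24 cm; v ends 12 cm/s.
7–8 s: v starts 12 cm/s; Δx = 12·1 + ½·-9·1² = 7.5 cm; v ends 3 cm/s.
8–11 s: v starts 3 cm/s; Δx = 3·3 + ½·-11·3² = -40.5 cm; v ends -30 cm/s.
x(11) = -6 + Σ Δx = -90 cm.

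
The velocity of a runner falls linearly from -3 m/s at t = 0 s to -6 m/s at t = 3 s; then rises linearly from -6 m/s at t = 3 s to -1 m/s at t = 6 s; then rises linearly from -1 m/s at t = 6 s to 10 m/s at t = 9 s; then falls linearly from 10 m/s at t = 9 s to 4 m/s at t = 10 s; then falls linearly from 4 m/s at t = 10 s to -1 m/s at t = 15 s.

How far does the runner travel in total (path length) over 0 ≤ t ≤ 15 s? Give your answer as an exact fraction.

586/11 m

Total distance travelled is ∫|v| dt — sum the magnitudes of each area piece.
0–3 s: |½(-3 + -6)(3)| = 13.5 m
3–6 s: |½(-6 + -1)(3)| = 10.5 m
6–9 s: v = 0 at t = 69/11 s; triangle areas 3/22 + 150/11 = 303/22 m
9–10 s: |½(10 + 4)(1)| = 7 m
10–15 s: v = 0 at t = 14 s; triangle areas 8 + 0.5 = 8.5 m
Total distance = 586/11 m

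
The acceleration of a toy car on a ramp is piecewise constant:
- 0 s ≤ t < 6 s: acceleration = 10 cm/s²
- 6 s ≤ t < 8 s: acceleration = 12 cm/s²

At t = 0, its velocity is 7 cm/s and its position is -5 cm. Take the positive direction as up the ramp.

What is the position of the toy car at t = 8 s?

375 cm

On each constant-a segment, Δv = aΔt and Δx = v₀Δt + ½aΔt²; chain segment to segment.
0–6 s: v starts 7 cm/s; Δx = 7·6 + ½·10·6² = 222 cm; v ends 67 cm/s.
6–8 s: v starts 67 cm/s; Δx = 67·2 + ½·12·2² = 158 cm; v ends 91 cm/s.
x(8) = -5 + Σ Δx = 375 cm.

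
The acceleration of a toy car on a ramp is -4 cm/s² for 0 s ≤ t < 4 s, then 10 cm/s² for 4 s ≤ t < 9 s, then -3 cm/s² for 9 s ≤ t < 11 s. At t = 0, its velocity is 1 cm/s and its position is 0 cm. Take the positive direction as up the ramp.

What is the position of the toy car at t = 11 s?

86 cm

On each constant-a segment, Δv = aΔt and Δx = v₀Δt + ½aΔt²; chain segment to segment.
0–4 s: v starts 1 cm/s; Δx = 1·4 + ½·-4·4² = -28 cm; v ends -15 cm/s.
4–9 s: v starts -15 cm/s; Δx = -15·5 + ½·10·5² = 50 cm; v ends 35 cm/s.
9–11 s: v starts 35 cm/s; Δx = 35·2 + ½·-3·2² = 64 cm; v ends 29 cm/s.
x(11) = 0 + Σ Δx = 86 cm.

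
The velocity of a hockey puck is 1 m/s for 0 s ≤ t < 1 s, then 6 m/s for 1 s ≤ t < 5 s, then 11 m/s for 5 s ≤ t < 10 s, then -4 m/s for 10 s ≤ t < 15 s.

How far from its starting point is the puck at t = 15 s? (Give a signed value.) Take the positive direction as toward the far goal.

Net displacement equals the area under the velocity-time graph (areas below the axis count negative).
0–1 s: 1 × 1 = 1 m
1–5 s: 6 × 4 = 24 m
5–10 s: 11 × 5 = 55 m
10–15 s: -4 × 5 = -20 m
Net displacement = 60 m

60 m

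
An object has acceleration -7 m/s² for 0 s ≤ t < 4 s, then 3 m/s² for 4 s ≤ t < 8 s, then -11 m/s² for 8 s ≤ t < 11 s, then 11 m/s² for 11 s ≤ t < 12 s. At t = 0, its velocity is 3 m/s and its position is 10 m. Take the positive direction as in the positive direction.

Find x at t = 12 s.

On each constant-a segment, Δv = aΔt and Δx = v₀Δt + ½aΔt²; chain segment to segment.
0–4 s: v starts 3 m/s; Δx = 3·4 + ½·-7·4² = -44 m; v ends -25 m/s.
4–8 s: v starts -25 m/s; Δx = -25·4 + ½·3·4² = -76 m; v ends -13 m/s.
8–11 s: v starts -13 m/s; Δx = -13·3 + ½·-11·3² = -88.5 m; v ends -46 m/s.
11–12 s: v starts -46 m/s; Δx = -46·1 + ½·11·1² = -40.5 m; v ends -35 m/s.
x(12) = 10 + Σ Δx = -239 m.

-239 m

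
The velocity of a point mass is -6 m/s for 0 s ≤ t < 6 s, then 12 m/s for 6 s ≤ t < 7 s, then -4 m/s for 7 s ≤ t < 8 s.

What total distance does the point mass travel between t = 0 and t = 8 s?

52 m

Distance (not displacement) is the total path length: add the absolute areas under v-t.
0–6 s: |-6| × 6 = 36 m
6–7 s: |12| × 1 = 12 m
7–8 s: |-4| × 1 = 4 m
Total distance = 52 m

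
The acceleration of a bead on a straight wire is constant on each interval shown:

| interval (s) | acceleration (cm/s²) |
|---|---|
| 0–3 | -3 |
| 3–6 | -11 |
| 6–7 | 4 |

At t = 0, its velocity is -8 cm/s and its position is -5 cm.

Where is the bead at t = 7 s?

On each constant-a segment, Δv = aΔt and Δx = v₀Δt + ½aΔt²; chain segment to segment.
0–3 s: v starts -8 cm/s; Δx = -8·3 + ½·-3·3² = -37.5 cm; v ends -17 cm/s.
3–6 s: v starts -17 cm/s; Δx = -17·3 + ½·-11·3² = -100.5 cm; v ends -50 cm/s.
6–7 s: v starts -50 cm/s; Δx = -50·1 + ½·4·1² = -48 cm; v ends -46 cm/s.
x(7) = -5 + Σ Δx = -191 cm.

-191 cm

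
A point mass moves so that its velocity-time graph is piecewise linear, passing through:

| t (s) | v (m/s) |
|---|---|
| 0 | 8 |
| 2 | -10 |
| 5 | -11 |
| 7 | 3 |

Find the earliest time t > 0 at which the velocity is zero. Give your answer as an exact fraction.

t = 8/9 s

v changes sign on 0–2 s (from 8 to -10); the graph is linear there, so v = 0 at t = 0 + (-8)·(2 − 0)/(-10 − 8) = 8/9 s.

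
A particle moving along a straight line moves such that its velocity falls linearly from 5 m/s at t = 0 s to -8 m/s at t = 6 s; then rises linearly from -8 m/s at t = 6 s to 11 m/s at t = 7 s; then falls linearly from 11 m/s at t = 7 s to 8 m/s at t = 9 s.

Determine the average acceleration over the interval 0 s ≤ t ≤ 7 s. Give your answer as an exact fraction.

6/7 m/s²

Average acceleration = Δv/Δt = (11 − 5)/(7 − 0) = 6/7 m/s².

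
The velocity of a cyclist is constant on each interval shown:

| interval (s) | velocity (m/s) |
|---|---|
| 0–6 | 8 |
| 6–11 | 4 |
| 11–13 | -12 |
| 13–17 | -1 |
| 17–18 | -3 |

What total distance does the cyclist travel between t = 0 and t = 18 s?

Total distance travelled is ∫|v| dt — sum the magnitudes of each area piece.
0–6 s: |8| × 6 = 48 m
6–11 s: |4| × 5 = 20 m
11–13 s: |-12| × 2 = 24 m
13–17 s: |-1| × 4 = 4 m
17–18 s: |-3| × 1 = 3 m
Total distance = 99 m

99 m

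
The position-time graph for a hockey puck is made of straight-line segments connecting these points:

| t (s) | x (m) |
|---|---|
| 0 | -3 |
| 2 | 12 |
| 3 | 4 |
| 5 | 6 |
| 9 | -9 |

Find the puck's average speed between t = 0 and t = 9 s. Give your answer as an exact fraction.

Average speed = (total path length)/(elapsed time); on a piecewise-linear x-t graph the path length is Σ|Δx|.
0–2 s: |Δx| = |12 − -3| = 15 m
2–3 s: |Δx| = |4 − 12| = 8 m
3–5 s: |Δx| = |6 − 4| = 2 m
5–9 s: |Δx| = |-9 − 6| = 15 m
Total path = 40 m; average speed = 40/9 = 40/9 m/s.

40/9 m/s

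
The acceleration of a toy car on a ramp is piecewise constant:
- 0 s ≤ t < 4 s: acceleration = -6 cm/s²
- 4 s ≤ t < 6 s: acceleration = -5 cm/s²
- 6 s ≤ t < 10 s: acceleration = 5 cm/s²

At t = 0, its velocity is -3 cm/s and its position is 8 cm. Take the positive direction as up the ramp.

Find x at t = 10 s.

On each constant-a segment, Δv = aΔt and Δx = v₀Δt + ½aΔt²; chain segment to segment.
0–4 s: v starts -3 cm/s; Δx = -3·4 + ½·-6·4² = -60 cm; v ends -27 cm/s.
4–6 s: v starts -27 cm/s; Δx = -27·2 + ½·-5·2² = -64 cm; v ends -37 cm/s.
6–10 s: v starts -37 cm/s; Δx = -37·4 + ½·5·4² = -108 cm; v ends -17 cm/s.
x(10) = 8 + Σ Δx = -224 cm.

-224 cm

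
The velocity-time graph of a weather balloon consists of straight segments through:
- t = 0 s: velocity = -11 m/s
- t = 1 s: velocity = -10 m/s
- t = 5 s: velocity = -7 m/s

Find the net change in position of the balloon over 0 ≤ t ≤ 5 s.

-44.5 m

Displacement is the signed area under the v-t curve.
0–1 s: ½(-11 + -10)(1) = -10.5 m
1–5 s: ½(-10 + -7)(4) = -34 m
Net displacement = -44.5 m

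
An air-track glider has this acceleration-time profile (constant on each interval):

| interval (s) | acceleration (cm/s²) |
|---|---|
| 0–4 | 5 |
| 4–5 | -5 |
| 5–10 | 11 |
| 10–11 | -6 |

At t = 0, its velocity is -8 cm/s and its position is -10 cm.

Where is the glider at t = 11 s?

On each constant-a segment, Δv = aΔt and Δx = v₀Δt + ½aΔt²; chain segment to segment.
0–4 s: v starts -8 cm/s; Δx = -8·4 + ½·5·4² = 8 cm; v ends 12 cm/s.
4–5 s: v starts 12 cm/s; Δx = 12·1 + ½·-5·1² = 9.5 cm; v ends 7 cm/s.
5–10 s: v starts 7 cm/s; Δx = 7·5 + ½·11·5² = 172.5 cm; v ends 62 cm/s.
10–11 s: v starts 62 cm/s; Δx = 62·1 + ½·-6·1² = 59 cm; v ends 56 cm/s.
x(11) = -10 + Σ Δx = 239 cm.

239 cm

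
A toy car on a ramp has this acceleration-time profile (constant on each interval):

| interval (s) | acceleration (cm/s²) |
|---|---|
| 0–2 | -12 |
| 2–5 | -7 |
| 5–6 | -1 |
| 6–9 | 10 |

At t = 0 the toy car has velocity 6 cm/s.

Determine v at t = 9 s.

-10 cm/s

Δv equals the area under the a-t graph; then v = v₀ + Δv.
0–2 s: -12 × 2 = -24 cm/s
2–5 s: -7 × 3 = -21 cm/s
5–6 s: -1 × 1 = -1 cm/s
6–9 s: 10 × 3 = 30 cm/s
Δv = -16 cm/s, so v(9) = 6 + (-16) = -10 cm/s.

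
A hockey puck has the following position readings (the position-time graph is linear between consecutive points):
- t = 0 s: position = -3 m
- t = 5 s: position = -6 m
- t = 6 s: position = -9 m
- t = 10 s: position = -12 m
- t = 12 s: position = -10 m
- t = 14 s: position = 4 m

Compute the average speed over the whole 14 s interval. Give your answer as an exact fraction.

25/14 m/s

Average speed = (total path length)/(elapsed time); on a piecewise-linear x-t graph the path length is Σ|Δx|.
0–5 s: |Δx| = |-6 − -3| = 3 m
5–6 s: |Δx| = |-9 − -6| = 3 m
6–10 s: |Δx| = |-12 − -9| = 3 m
10–12 s: |Δx| = |-10 − -12| = 2 m
12–14 s: |Δx| = |4 − -10| = 14 m
Total path = 25 m; average speed = 25/14 = 25/14 m/s.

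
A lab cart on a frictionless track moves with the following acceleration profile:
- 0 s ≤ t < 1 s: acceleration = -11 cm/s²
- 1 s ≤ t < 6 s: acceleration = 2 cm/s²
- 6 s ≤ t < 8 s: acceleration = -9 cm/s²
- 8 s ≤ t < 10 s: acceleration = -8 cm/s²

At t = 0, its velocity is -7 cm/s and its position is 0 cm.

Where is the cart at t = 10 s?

On each constant-a segment, Δv = aΔt and Δx = v₀Δt + ½aΔt²; chain segment to segment.
0–1 s: v starts -7 cm/s; Δx = -7·1 + ½·-11·1² = -12.5 cm; v ends -18 cm/s.
1–6 s: v starts -18 cm/s; Δx = -18·5 + ½·2·5² = -65 cm; v ends -8 cm/s.
6–8 s: v starts -8 cm/s; Δx = -8·2 + ½·-9·2² = -34 cm; v ends -26 cm/s.
8–10 s: v starts -26 cm/s; Δx = -26·2 + ½·-8·2² = -68 cm; v ends -42 cm/s.
x(10) = 0 + Σ Δx = -179.5 cm.

-179.5 cm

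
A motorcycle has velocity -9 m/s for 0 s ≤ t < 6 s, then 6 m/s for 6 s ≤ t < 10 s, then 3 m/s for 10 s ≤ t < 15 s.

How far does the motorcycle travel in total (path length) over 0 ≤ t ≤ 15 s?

93 m

Total distance travelled is ∫|v| dt — sum the magnitudes of each area piece.
0–6 s: |-9| × 6 = 54 m
6–10 s: |6| × 4 = 24 m
10–15 s: |3| × 5 = 15 m
Total distance = 93 m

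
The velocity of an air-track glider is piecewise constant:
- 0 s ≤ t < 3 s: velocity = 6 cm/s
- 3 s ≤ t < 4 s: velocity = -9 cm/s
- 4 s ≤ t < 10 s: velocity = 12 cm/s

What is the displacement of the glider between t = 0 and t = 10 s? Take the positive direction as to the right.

81 cm

Displacement is the signed area under the v-t curve.
0–3 s: 6 × 3 = 18 cm
3–4 s: -9 × 1 = -9 cm
4–10 s: 12 × 6 = 72 cm
Net displacement = 81 cm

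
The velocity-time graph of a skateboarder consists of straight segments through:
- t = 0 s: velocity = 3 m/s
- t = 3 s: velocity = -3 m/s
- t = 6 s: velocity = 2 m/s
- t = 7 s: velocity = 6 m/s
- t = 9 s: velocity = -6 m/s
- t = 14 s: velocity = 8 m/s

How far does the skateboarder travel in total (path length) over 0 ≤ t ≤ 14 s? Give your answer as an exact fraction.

1269/35 m

Distance (not displacement) is the total path length: add the absolute areas under v-t.
0–3 s: v = 0 at t = 1.5 s; triangle areas 2.25 + 2.25 = 4.5 m
3–6 s: v = 0 at t = 4.8 s; triangle areas 2.7 + 1.2 = 3.9 m
6–7 s: |½(2 + 6)(1)| = 4 m
7–9 s: v = 0 at t = 8 s; triangle areas 3 + 3 = 6 m
9–14 s: v = 0 at t = 78/7 s; triangle areas 45/7 + 80/7 = 125/7 m
Total distance = 1269/35 m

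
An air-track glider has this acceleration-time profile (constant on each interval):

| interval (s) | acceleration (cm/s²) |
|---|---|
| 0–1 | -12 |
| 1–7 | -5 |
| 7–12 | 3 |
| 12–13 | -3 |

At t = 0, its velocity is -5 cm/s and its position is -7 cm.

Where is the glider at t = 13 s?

-441 cm

On each constant-a segment, Δv = aΔt and Δx = v₀Δt + ½aΔt²; chain segment to segment.
0–1 s: v starts -5 cm/s; Δx = -5·1 + ½·-12·1² = -11 cm; v ends -17 cm/s.
1–7 s: v starts -17 cm/s; Δx = -17·6 + ½·-5·6² = -192 cm; v ends -47 cm/s.
7–12 s: v starts -47 cm/s; Δx = -47·5 + ½·3·5² = -197.5 cm; v ends -32 cm/s.
12–13 s: v starts -32 cm/s; Δx = -32·1 + ½·-3·1² = -33.5 cm; v ends -35 cm/s.
x(13) = -7 + Σ Δx = -441 cm.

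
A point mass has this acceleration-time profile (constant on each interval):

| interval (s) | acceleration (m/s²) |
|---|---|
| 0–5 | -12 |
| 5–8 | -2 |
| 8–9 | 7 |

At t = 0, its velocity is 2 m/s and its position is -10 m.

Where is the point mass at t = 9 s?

-393.5 m

On each constant-a segment, Δv = aΔt and Δx = v₀Δt + ½aΔt²; chain segment to segment.
0–5 s: v starts 2 m/s; Δx = 2·5 + ½·-12·5² = -140 m; v ends -58 m/s.
5–8 s: v starts -58 m/s; Δx = -58·3 + ½·-2·3² = -183 m; v ends -64 m/s.
8–9 s: v starts -64 m/s; Δx = -64·1 + ½·7·1² = -60.5 m; v ends -57 m/s.
x(9) = -10 + Σ Δx = -393.5 m.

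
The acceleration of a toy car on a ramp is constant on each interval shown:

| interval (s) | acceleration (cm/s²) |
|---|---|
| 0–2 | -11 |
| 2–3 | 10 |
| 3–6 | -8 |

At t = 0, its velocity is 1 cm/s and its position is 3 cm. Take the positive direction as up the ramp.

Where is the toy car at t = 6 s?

-102 cm

On each constant-a segment, Δv = aΔt and Δx = v₀Δt + ½aΔt²; chain segment to segment.
0–2 s: v starts 1 cm/s; Δx = 1·2 + ½·-11·2² = -20 cm; v ends -21 cm/s.
2–3 s: v starts -21 cm/s; Δx = -21·1 + ½·10·1² = -16 cm; v ends -11 cm/s.
3–6 s: v starts -11 cm/s; Δx = -11·3 + ½·-8·3² = -69 cm; v ends -35 cm/s.
x(6) = 3 + Σ Δx = -102 cm.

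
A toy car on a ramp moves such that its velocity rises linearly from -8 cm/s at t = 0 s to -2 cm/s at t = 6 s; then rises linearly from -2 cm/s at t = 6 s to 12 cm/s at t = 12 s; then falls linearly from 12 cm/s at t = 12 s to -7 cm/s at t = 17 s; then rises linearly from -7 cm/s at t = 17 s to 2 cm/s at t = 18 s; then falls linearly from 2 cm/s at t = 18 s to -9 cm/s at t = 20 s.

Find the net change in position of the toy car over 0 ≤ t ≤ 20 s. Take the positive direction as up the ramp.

Net displacement equals the area under the velocity-time graph (areas below the axis count negative).
0–6 s: ½(-8 + -2)(6) = -30 cm
6–12 s: ½(-2 + 12)(6) = 30 cm
12–17 s: ½(12 + -7)(5) = 12.5 cm
17–18 s: ½(-7 + 2)(1) = -2.5 cm
18–20 s: ½(2 + -9)(2) = -7 cm
Net displacement = 3 cm

3 cm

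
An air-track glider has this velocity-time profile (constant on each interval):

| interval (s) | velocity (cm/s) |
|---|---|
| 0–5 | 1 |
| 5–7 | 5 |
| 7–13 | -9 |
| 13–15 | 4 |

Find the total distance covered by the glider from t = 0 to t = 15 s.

Total distance travelled is ∫|v| dt — sum the magnitudes of each area piece.
0–5 s: |1| × 5 = 5 cm
5–7 s: |5| × 2 = 10 cm
7–13 s: |-9| × 6 = 54 cm
13–15 s: |4| × 2 = 8 cm
Total distance = 77 cm

77 cm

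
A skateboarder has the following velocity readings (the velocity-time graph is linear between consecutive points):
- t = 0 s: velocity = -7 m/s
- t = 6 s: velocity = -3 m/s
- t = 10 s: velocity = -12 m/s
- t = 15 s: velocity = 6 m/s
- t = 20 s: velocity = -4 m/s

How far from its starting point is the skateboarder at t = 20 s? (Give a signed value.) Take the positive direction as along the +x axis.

Displacement is the signed area under the v-t curve.
0–6 s: ½(-7 + -3)(6) = -30 m
6–10 s: ½(-3 + -12)(4) = -30 m
10–15 s: ½(-12 + 6)(5) = -15 m
15–20 s: ½(6 + -4)(5) = 5 m
Net displacement = -70 m

-70 m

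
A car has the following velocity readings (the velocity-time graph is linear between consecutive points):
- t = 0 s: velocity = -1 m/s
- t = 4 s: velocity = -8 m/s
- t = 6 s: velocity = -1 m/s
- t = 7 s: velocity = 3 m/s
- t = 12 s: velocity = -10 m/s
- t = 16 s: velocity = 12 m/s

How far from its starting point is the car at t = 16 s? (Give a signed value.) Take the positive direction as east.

-39.5 m

Displacement is the signed area under the v-t curve.
0–4 s: ½(-1 + -8)(4) = -18 m
4–6 s: ½(-8 + -1)(2) = -9 m
6–7 s: ½(-1 + 3)(1) = 1 m
7–12 s: ½(3 + -10)(5) = -17.5 m
12–16 s: ½(-10 + 12)(4) = 4 m
Net displacement = -39.5 m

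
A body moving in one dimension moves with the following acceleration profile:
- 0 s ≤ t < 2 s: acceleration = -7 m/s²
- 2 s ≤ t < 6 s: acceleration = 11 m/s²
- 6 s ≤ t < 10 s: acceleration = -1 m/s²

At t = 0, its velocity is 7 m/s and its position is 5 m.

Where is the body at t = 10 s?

On each constant-a segment, Δv = aΔt and Δx = v₀Δt + ½aΔt²; chain segment to segment.
0–2 s: v starts 7 m/s; Δx = 7·2 + ½·-7·2² = 0 m; v ends -7 m/s.
2–6 s: v starts -7 m/s; Δx = -7·4 + ½·11·4² = 60 m; v ends 37 m/s.
6–10 s: v starts 37 m/s; Δx = 37·4 + ½·-1·4² = 140 m; v ends 33 m/s.
x(10) = 5 + Σ Δx = 205 m.

205 m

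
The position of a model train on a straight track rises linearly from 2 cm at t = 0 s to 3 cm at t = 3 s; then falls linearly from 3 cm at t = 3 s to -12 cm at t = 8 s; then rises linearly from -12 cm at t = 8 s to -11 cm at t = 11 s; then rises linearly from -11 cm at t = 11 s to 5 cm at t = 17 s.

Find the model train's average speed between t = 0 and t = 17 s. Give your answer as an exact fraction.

Average speed = (total path length)/(elapsed time); on a piecewise-linear x-t graph the path length is Σ|Δx|.
0–3 s: |Δx| = |3 − 2| = 1 cm
3–8 s: |Δx| = |-12 − 3| = 15 cm
8–11 s: |Δx| = |-11 − -12| = 1 cm
11–17 s: |Δx| = |5 − -11| = 16 cm
Total path = 33 cm; average speed = 33/17 = 33/17 cm/s.

33/17 cm/s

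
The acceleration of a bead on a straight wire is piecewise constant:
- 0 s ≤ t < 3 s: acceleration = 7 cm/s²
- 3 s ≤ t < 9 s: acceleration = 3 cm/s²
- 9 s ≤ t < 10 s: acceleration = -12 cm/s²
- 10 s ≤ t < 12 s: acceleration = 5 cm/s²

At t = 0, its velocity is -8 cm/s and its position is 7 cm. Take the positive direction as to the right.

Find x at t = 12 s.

219.5 cm

On each constant-a segment, Δv = aΔt and Δx = v₀Δt + ½aΔt²; chain segment to segment.
0–3 s: v starts -8 cm/s; Δx = -8·3 + ½·7·3² = 7.5 cm; v ends 13 cm/s.
3–9 s: v starts 13 cm/s; Δx = 13·6 + ½·3·6² = 132 cm; v ends 31 cm/s.
9–10 s: v starts 31 cm/s; Δx = 31·1 + ½·-12·1² = 25 cm; v ends 19 cm/s.
10–12 s: v starts 19 cm/s; Δx = 19·2 + ½·5·2² = 48 cm; v ends 29 cm/s.
x(12) = 7 + Σ Δx = 219.5 cm.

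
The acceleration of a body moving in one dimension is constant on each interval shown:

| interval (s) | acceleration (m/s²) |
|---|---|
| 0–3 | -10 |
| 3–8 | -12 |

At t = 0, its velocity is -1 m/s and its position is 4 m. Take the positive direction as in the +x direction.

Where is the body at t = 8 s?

On each constant-a segment, Δv = aΔt and Δx = v₀Δt + ½aΔt²; chain segment to segment.
0–3 s: v starts -1 m/s; Δx = -1·3 + ½·-10·3² = -48 m; v ends -31 m/s.
3–8 s: v starts -31 m/s; Δx = -31·5 + ½·-12·5² = -305 m; v ends -91 m/s.
x(8) = 4 + Σ Δx = -349 m.

-349 m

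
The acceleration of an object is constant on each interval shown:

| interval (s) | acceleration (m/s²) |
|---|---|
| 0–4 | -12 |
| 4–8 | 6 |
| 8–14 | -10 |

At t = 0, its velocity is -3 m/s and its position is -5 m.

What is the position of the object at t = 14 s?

-611 m

On each constant-a segment, Δv = aΔt and Δx = v₀Δt + ½aΔt²; chain segment to segment.
0–4 s: v starts -3 m/s; Δx = -3·4 + ½·-12·4² = -108 m; v ends -51 m/s.
4–8 s: v starts -51 m/s; Δx = -51·4 + ½·6·4² = -156 m; v ends -27 m/s.
8–14 s: v starts -27 m/s; Δx = -27·6 + ½·-10·6² = -342 m; v ends -87 m/s.
x(14) = -5 + Σ Δx = -611 m.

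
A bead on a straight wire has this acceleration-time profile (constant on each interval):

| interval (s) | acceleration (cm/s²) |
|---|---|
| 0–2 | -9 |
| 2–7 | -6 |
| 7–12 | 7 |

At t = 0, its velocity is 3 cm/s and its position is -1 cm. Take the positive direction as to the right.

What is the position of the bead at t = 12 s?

-300.5 cm

On each constant-a segment, Δv = aΔt and Δx = v₀Δt + ½aΔt²; chain segment to segment.
0–2 s: v starts 3 cm/s; Δx = 3·2 + ½·-9·2² = -12 cm; v ends -15 cm/s.
2–7 s: v starts -15 cm/s; Δx = -15·5 + ½·-6·5² = -150 cm; v ends -45 cm/s.
7–12 s: v starts -45 cm/s; Δx = -45·5 + ½·7·5² = -137.5 cm; v ends -10 cm/s.
x(12) = -1 + Σ Δx = -300.5 cm.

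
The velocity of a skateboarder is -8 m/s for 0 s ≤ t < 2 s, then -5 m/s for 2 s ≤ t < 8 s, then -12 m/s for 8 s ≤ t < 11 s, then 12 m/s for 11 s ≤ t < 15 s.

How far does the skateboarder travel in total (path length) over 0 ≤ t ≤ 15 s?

130 m

Distance (not displacement) is the total path length: add the absolute areas under v-t.
0–2 s: |-8| × 2 = 16 m
2–8 s: |-5| × 6 = 30 m
8–11 s: |-12| × 3 = 36 m
11–15 s: |12| × 4 = 48 m
Total distance = 130 m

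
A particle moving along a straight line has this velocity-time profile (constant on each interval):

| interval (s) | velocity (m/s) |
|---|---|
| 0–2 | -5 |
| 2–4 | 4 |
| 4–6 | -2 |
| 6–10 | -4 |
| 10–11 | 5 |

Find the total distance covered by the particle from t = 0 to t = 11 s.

Total distance travelled is ∫|v| dt — sum the magnitudes of each area piece.
0–2 s: |-5| × 2 = 10 m
2–4 s: |4| × 2 = 8 m
4–6 s: |-2| × 2 = 4 m
6–10 s: |-4| × 4 = 16 m
10–11 s: |5| × 1 = 5 m
Total distance = 43 m

43 m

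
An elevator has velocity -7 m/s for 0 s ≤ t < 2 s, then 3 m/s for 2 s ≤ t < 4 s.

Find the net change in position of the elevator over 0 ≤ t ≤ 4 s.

Net displacement equals the area under the velocity-time graph (areas below the axis count negative).
0–2 s: -7 × 2 = -14 m
2–4 s: 3 × 2 = 6 m
Net displacement = -8 m

-8 m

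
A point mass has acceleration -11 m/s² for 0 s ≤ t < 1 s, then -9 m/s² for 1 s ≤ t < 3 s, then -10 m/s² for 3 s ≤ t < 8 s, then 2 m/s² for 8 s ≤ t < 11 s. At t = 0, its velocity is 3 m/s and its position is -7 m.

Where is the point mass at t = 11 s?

-517.5 m

On each constant-a segment, Δv = aΔt and Δx = v₀Δt + ½aΔt²; chain segment to segment.
0–1 s: v starts 3 m/s; Δx = 3·1 + ½·-11·1² = -2.5 m; v ends -8 m/s.
1–3 s: v starts -8 m/s; Δx = -8·2 + ½·-9·2² = -34 m; v ends -26 m/s.
3–8 s: v starts -26 m/s; Δx = -26·5 + ½·-10·5² = -255 m; v ends -76 m/s.
8–11 s: v starts -76 m/s; Δx = -76·3 + ½·2·3² = -219 m; v ends -70 m/s.
x(11) = -7 + Σ Δx = -517.5 m.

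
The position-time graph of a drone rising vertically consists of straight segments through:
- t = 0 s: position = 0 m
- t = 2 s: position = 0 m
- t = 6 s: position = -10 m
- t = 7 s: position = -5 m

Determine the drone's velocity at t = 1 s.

Velocity is the slope of the x-t graph on 0–2 s: (0 − 0)/(2 − 0) = 0 m/s.

0 m/s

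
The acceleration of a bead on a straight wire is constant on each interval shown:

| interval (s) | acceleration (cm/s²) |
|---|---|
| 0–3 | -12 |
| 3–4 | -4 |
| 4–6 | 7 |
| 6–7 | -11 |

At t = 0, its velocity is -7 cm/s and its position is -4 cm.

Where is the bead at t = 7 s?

-242.5 cm

On each constant-a segment, Δv = aΔt and Δx = v₀Δt + ½aΔt²; chain segment to segment.
0–3 s: v starts -7 cm/s; Δx = -7·3 + ½·-12·3² = -75 cm; v ends -43 cm/s.
3–4 s: v starts -43 cm/s; Δx = -43·1 + ½·-4·1² = -45 cm; v ends -47 cm/s.
4–6 s: v starts -47 cm/s; Δx = -47·2 + ½·7·2² = -80 cm; v ends -33 cm/s.
6–7 s: v starts -33 cm/s; Δx = -33·1 + ½·-11·1² = -38.5 cm; v ends -44 cm/s.
x(7) = -4 + Σ Δx = -242.5 cm.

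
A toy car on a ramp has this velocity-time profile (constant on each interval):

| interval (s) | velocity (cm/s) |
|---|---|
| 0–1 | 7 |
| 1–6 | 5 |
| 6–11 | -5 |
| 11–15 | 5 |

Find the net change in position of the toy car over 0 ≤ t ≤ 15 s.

27 cm

Net displacement equals the area under the velocity-time graph (areas below the axis count negative).
0–1 s: 7 × 1 = 7 cm
1–6 s: 5 × 5 = 25 cm
6–11 s: -5 × 5 = -25 cm
11–15 s: 5 × 4 = 20 cm
Net displacement = 27 cm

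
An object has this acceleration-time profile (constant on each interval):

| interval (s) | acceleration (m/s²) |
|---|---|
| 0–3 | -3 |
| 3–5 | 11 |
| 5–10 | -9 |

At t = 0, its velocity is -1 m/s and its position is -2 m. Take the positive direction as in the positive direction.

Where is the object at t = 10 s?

-69 m

On each constant-a segment, Δv = aΔt and Δx = v₀Δt + ½aΔt²; chain segment to segment.
0–3 s: v starts -1 m/s; Δx = -1·3 + ½·-3·3² = -16.5 m; v ends -10 m/s.
3–5 s: v starts -10 m/s; Δx = -10·2 + ½·11·2² = 2 m; v ends 12 m/s.
5–10 s: v starts 12 m/s; Δx = 12·5 + ½·-9·5² = -52.5 m; v ends -33 m/s.
x(10) = -2 + Σ Δx = -69 m.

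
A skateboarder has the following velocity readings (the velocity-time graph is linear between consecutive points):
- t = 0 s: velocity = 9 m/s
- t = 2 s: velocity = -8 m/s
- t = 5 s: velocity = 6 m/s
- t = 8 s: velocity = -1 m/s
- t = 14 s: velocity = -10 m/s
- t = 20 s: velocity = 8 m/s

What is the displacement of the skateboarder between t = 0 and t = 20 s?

Displacement is the signed area under the v-t curve.
0–2 s: ½(9 + -8)(2) = 1 m
2–5 s: ½(-8 + 6)(3) = -3 m
5–8 s: ½(6 + -1)(3) = 7.5 m
8–14 s: ½(-1 + -10)(6) = -33 m
14–20 s: ½(-10 + 8)(6) = -6 m
Net displacement = -33.5 m

-33.5 m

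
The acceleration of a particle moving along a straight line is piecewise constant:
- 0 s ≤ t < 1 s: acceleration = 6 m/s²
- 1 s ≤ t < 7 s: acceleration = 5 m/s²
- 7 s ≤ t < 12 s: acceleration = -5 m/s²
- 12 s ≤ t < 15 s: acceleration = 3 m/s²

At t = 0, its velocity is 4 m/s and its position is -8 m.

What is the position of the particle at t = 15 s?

345 m

On each constant-a segment, Δv = aΔt and Δx = v₀Δt + ½aΔt²; chain segment to segment.
0–1 s: v starts 4 m/s; Δx = 4·1 + ½·6·1² = 7 m; v ends 10 m/s.
1–7 s: v starts 10 m/s; Δx = 10·6 + ½·5·6² = 150 m; v ends 40 m/s.
7–12 s: v starts 40 m/s; Δx = 40·5 + ½·-5·5² = 137.5 m; v ends 15 m/s.
12–15 s: v starts 15 m/s; Δx = 15·3 + ½·3·3² = 58.5 m; v ends 24 m/s.
x(15) = -8 + Σ Δx = 345 m.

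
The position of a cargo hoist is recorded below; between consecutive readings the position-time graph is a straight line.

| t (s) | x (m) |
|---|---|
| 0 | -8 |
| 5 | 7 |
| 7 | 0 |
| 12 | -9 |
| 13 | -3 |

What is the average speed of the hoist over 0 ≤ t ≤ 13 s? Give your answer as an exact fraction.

Average speed = (total path length)/(elapsed time); on a piecewise-linear x-t graph the path length is Σ|Δx|.
0–5 s: |Δx| = |7 − -8| = 15 m
5–7 s: |Δx| = |0 − 7| = 7 m
7–12 s: |Δx| = |-9 − 0| = 9 m
12–13 s: |Δx| = |-3 − -9| = 6 m
Total path = 37 m; average speed = 37/13 = 37/13 m/s.

37/13 m/s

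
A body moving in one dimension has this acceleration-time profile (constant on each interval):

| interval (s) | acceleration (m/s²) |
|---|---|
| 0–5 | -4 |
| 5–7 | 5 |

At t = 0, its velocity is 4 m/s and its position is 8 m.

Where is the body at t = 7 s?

-44 m

On each constant-a segment, Δv = aΔt and Δx = v₀Δt + ½aΔt²; chain segment to segment.
0–5 s: v starts 4 m/s; Δx = 4·5 + ½·-4·5² = -30 m; v ends -16 m/s.
5–7 s: v starts -16 m/s; Δx = -16·2 + ½·5·2² = -22 m; v ends -6 m/s.
x(7) = 8 + Σ Δx = -44 m.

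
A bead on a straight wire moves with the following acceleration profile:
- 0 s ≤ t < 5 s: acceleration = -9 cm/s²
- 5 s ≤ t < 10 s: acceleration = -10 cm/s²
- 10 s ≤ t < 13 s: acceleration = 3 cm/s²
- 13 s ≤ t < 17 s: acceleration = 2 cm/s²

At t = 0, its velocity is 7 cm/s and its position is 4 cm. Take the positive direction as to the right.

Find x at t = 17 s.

-939 cm

On each constant-a segment, Δv = aΔt and Δx = v₀Δt + ½aΔt²; chain segment to segment.
0–5 s: v starts 7 cm/s; Δx = 7·5 + ½·-9·5² = -77.5 cm; v ends -38 cm/s.
5–10 s: v starts -38 cm/s; Δx = -38·5 + ½·-10·5² = -315 cm; v ends -88 cm/s.
10–13 s: v starts -88 cm/s; Δx = -88·3 + ½·3·3² = -250.5 cm; v ends -79 cm/s.
13–17 s: v starts -79 cm/s; Δx = -79·4 + ½·2·4² = -300 cm; v ends -71 cm/s.
x(17) = 4 + Σ Δx = -939 cm.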